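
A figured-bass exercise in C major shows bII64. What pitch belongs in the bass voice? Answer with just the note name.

Ab

bII in C major has root Db; the chord is Db-F-Ab.
The figure 64 means second inversion — the fifth is in the bass.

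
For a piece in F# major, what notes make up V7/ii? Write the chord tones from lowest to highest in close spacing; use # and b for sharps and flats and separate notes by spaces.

The slash means an applied dominant: we want the dominant of ii. In F# major, ii is G# minor, and its dominant is built on D#.
Building a dominant seventh chord on D# gives D#-F##-A#-C#.

D# F## A# C#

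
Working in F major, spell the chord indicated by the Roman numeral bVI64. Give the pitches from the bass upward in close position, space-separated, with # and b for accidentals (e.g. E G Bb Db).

bVI64 is a major triad on the lowered sixth degree, borrowed from the parallel minor. In F major that root is Db.
So the chord is Db-F-Ab, a major triad.
The figured bass 64 indicates second inversion, placing the fifth (Ab) in the bass: Ab-Db-F.

Ab Db F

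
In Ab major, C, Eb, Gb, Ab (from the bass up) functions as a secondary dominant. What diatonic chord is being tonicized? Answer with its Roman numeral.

IV

The chord is a dominant seventh chord on Ab.
A dominant resolves down a perfect fifth: Ab → Db. In Ab major, Db is scale degree 4, i.e. IV.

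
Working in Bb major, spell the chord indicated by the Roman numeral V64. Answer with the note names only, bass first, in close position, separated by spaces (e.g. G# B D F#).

C F A

The numeral's case and figure indicate a major triad. In Bb major its root, scale degree 5, is F.
That chord is spelled F-A-C.
With the 64 figure the chord is in second inversion; from the bass C upward in close position it reads C-F-A.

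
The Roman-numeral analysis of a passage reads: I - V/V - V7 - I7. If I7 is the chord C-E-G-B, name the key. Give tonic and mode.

C major

The anchor chord is a major seventh chord on C, labeled I7.
If C is scale degree 1 and the mode makes that degree carry a major seventh chord, the tonic is C and the mode is major.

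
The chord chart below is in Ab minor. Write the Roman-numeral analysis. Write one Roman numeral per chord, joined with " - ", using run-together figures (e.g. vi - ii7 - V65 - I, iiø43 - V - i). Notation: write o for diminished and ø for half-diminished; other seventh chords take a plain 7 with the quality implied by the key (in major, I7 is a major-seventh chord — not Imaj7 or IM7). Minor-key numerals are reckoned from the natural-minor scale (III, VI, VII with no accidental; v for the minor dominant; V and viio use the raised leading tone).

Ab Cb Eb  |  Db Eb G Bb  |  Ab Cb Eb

Ab-Cb-Eb: root Ab is the tonic; minor triad there is i.
Db-Eb-G-Bb: root Eb is the dominant; dominant seventh chord there is V42.
Ab-Cb-Eb: minor triad on Ab = scale degree 1 → i.

i - V42 - i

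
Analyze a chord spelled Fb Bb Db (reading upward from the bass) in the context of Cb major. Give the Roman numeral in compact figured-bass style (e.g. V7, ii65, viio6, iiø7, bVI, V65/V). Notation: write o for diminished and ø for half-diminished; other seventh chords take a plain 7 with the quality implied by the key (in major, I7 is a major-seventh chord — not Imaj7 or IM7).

The pitches Bb-Db-Fb form a diminished triad rooted on Bb.
In Cb major, Bb is the leading tone; the diatonic diminished triad there is viio.
With Fb in the bass the chord is in second inversion, so the figured bass is 64.

viio64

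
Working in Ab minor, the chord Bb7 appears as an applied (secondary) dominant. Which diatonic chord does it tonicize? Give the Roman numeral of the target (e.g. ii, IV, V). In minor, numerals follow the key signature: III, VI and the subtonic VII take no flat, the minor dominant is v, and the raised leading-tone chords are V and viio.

V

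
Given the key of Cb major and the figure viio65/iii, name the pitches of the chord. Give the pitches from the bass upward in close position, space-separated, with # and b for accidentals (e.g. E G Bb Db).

F Ab Cb D

viio65/iii is a secondary leading-tone chord. The target iii is Eb in Cb major; the applied chord is rooted a semitone below, on D.
Building a fully diminished seventh chord on D gives D-F-Ab-Cb.
The figured bass 65 indicates first inversion, placing the third (F) in the bass: F-Ab-Cb-D.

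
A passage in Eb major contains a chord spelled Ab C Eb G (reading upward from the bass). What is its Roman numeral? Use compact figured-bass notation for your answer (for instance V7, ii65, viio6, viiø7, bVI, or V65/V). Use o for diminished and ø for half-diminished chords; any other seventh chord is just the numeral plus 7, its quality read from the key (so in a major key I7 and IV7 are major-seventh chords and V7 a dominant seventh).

Stacked in thirds the chord is Ab-C-Eb-G: a major seventh chord on Ab.
In Eb major, Ab is the subdominant; the diatonic major seventh chord there is IV7.

IV7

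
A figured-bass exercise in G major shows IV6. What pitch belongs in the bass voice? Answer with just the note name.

E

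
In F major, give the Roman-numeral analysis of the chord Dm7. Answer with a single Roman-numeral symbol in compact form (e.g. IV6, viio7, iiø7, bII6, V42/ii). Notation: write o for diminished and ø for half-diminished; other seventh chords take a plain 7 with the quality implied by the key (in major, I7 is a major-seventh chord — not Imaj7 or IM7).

vi7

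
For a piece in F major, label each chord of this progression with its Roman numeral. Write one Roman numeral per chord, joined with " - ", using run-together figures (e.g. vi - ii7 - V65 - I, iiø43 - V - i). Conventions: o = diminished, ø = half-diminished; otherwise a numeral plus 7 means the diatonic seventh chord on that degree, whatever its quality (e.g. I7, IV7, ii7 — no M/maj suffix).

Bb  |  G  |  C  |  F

IV - V/V - V - I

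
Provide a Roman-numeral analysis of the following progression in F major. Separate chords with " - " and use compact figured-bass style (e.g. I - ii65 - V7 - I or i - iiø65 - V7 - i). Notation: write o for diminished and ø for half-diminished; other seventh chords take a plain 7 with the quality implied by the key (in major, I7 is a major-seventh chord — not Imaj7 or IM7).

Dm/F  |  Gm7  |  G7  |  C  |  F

vi6 - ii7 - V7/V - V - I

Dm/F: root D is the submediant; minor triad there is vi6.
Gm7: minor seventh chord on G = scale degree 2 → ii7.
G7: a dominant seventh chord on G, the applied dominant of V → V7/V.
C: root C is the dominant; major triad there is V.
F: root F is the tonic; major triad there is I.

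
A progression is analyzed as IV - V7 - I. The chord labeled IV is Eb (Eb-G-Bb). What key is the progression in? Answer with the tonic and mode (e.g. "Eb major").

Bb major

The anchor chord is a major triad on Eb, labeled IV.
Counting down 3 scale steps from Eb places the tonic on Bb; a major triad on degree 4 is diatonic only in major.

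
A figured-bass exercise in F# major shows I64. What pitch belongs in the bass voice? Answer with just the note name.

C#

I in F# major has root F#; the chord is F#-A#-C#.
The figure 64 means second inversion — the fifth is in the bass.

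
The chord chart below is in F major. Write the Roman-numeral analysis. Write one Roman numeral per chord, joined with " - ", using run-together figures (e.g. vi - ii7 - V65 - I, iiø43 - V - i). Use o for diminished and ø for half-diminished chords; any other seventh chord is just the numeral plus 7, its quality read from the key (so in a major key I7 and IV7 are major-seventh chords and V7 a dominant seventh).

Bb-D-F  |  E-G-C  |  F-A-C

IV - V6 - I

Bb-D-F: root Bb is the subdominant; major triad there is IV.
E-G-C has root C, degree 5 in F major, so V6.
F-A-C: major triad on F = scale degree 1 → I.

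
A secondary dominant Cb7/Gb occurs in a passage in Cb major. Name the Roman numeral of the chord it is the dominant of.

The chord is a dominant seventh chord on Cb.
A dominant resolves down a perfect fifth: Cb → Fb. In Cb major, Fb is scale degree 4, i.e. IV.

IV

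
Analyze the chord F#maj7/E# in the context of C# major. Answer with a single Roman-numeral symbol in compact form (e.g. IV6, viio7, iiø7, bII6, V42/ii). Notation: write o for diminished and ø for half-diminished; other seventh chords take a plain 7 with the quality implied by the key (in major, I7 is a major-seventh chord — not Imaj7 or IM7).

The pitches F#-A#-C#-E# form a major seventh chord rooted on F#.
In C# major, F# is the subdominant; the diatonic major seventh chord there is IV7.
With E# in the bass the chord is in third inversion, so the figured bass is 42.

IV42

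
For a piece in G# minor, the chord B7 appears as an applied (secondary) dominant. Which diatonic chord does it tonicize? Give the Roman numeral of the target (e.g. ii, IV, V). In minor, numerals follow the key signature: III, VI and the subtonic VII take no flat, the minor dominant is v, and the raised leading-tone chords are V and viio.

VI

The chord is a dominant seventh chord on B.
A dominant resolves down a perfect fifth: B → E. In G# minor, E is scale degree 6, i.e. VI.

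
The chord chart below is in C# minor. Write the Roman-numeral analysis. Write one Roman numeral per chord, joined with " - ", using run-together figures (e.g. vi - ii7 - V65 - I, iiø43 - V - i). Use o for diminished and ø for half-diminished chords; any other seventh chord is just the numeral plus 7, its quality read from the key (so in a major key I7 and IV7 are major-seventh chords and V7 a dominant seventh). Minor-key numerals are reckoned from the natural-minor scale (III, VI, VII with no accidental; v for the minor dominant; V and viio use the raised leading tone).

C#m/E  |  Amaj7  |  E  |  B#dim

i6 - VI7 - III - viio

C#m/E has root C#, degree 1 in C# minor, so i6.
Amaj7: major seventh chord on A = scale degree 6 → VI7.
E has root E, degree 3 in C# minor, so III.
B#dim has root B#, degree 7 in C# minor, so viio.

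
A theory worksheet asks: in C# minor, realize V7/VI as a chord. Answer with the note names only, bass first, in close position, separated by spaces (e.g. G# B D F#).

E G# B D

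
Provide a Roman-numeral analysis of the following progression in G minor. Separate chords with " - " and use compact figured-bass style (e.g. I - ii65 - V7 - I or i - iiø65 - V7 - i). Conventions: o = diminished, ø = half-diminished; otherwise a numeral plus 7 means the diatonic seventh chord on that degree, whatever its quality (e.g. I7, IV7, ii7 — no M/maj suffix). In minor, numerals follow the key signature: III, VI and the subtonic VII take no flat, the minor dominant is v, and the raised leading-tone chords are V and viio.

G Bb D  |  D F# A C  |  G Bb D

G-Bb-D: minor triad on G = scale degree 1 → i.
D-F#-A-C has root D, degree 5 in G minor, so V7.
G-Bb-D has root G, degree 1 in G minor, so i.

i - V7 - i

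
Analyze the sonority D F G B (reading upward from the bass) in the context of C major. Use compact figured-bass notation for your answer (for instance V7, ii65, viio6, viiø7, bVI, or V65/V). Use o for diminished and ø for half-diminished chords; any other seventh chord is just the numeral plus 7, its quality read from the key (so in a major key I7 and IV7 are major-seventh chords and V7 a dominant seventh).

V43

The pitches G-B-D-F form a dominant seventh chord rooted on G.
G is scale degree 5 in C major, and a dominant seventh chord on that degree is written V7.
With D in the bass the chord is in second inversion, so the figured bass is 43.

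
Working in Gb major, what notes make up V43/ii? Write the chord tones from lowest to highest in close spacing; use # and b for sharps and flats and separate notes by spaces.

V43/ii is a secondary dominant — the dominant seventh of ii. ii in Gb major is Ab, so the applied chord's root is Eb, a perfect fifth above.
Building a dominant seventh chord on Eb gives Eb-G-Bb-Db.
With the 43 figure the chord is in second inversion; from the bass Bb upward in close position it reads Bb-Db-Eb-G.

Bb Db Eb G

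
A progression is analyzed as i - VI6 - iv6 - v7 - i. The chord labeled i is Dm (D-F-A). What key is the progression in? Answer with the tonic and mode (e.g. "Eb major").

D minor

The anchor chord is a minor triad on D, labeled i.
If D is scale degree 1 and the mode makes that degree carry a minor triad, the tonic is D and the mode is minor.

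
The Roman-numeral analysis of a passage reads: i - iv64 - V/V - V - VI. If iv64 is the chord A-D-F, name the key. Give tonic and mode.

A minor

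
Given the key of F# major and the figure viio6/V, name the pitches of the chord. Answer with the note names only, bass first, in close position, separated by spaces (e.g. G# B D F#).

D# F# B#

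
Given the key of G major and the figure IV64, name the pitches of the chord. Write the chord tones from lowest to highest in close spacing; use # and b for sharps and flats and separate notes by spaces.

G C E

In G major, the fourth degree is C, and the diatonic chord built there is a major triad.
That chord is spelled C-E-G.
With the 64 figure the chord is in second inversion; from the bass G upward in close position it reads G-C-E.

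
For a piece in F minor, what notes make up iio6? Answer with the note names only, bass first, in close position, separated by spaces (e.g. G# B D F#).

In F minor, the supertonic is G, and the diatonic chord built there is a diminished triad.
That chord is spelled G-Bb-Db.
With the 6 figure the chord is in first inversion; from the bass Bb upward in close position it reads Bb-Db-G.

Bb Db G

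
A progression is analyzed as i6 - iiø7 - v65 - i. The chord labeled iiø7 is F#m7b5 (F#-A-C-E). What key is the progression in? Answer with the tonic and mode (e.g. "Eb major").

iiø7 is given as F#-A-C-E — a half-diminished seventh chord with root F#.
If F# is scale degree 2 and the mode makes that degree carry a half-diminished seventh chord, the tonic is E and the mode is minor.

E minor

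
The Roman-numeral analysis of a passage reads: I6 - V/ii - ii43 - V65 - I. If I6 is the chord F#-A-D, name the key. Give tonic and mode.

D major

The chord D/F# is a major triad rooted on D; its label is I6.
If D is scale degree 1 and the mode makes that degree carry a major triad, the tonic is D and the mode is major.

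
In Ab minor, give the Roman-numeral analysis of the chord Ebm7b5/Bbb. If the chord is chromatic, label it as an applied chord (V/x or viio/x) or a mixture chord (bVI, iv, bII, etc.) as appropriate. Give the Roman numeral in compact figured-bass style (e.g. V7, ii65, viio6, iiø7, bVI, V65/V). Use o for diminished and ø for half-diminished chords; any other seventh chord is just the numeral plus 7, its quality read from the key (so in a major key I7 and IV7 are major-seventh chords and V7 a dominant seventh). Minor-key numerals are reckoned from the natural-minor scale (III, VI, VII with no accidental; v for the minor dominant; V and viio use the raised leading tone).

viiø43/VI

The pitches Eb-Gb-Bbb-Db form a half-diminished seventh chord rooted on Eb.
Eb sits a half step below Fb (VI in Ab minor); a diminished chord there is the applied leading-tone chord of VI.
With Bbb in the bass the chord is in second inversion, so the figured bass is 43.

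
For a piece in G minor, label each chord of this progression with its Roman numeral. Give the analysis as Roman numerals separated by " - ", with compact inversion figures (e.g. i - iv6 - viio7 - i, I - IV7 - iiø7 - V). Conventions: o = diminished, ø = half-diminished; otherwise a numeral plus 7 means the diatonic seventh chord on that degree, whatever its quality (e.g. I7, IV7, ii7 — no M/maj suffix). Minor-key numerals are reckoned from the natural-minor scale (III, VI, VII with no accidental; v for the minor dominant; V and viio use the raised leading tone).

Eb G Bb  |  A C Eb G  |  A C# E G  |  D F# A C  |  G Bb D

VI - iiø7 - V7/V - V7 - i

Eb-G-Bb: major triad on Eb = scale degree 6 → VI.
A-C-Eb-G: root A is the supertonic; half-diminished seventh chord there is iiø7.
A-C#-E-G is the secondary dominant of V (dominant seventh chord on A): V7/V.
D-F#-A-C: dominant seventh chord on D = scale degree 5 → V7.
G-Bb-D: minor triad on G = scale degree 1 → i.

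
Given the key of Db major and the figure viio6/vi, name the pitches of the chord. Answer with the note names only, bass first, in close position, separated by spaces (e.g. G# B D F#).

viio6/vi is a secondary leading-tone chord. The target vi is Bb in Db major; the applied chord is rooted a semitone below, on A.
Building a diminished triad on A gives A-C-Eb.
The figured bass 6 indicates first inversion, placing the third (C) in the bass: C-Eb-A.

C Eb A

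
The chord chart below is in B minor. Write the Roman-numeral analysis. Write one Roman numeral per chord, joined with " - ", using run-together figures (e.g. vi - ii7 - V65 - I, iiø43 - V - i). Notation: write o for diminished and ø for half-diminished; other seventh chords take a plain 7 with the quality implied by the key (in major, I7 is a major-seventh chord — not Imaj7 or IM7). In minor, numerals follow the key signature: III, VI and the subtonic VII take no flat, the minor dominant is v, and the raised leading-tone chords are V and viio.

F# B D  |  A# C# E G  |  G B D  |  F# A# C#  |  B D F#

i64 - viio7 - VI - V - i

F#-B-D: root B is the tonic; minor triad there is i64.
A#-C#-E-G has root A#, degree 7 in B minor, so viio7.
G-B-D: root G is the submediant; major triad there is VI.
F#-A#-C#: root F# is the dominant; major triad there is V.
B-D-F# has root B, degree 1 in B minor, so i.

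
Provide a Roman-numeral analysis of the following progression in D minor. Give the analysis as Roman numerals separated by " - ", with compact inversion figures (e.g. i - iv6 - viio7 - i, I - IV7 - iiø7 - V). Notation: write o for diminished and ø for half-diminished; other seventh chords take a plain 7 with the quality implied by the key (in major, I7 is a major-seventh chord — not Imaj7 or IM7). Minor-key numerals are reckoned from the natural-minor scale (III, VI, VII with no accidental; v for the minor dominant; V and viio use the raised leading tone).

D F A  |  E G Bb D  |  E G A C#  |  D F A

D-F-A: minor triad on D = scale degree 1 → i.
E-G-Bb-D has root E, degree 2 in D minor, so iiø7.
E-G-A-C#: dominant seventh chord on A = scale degree 5 → V43.
D-F-A has root D, degree 1 in D minor, so i.

i - iiø7 - V43 - i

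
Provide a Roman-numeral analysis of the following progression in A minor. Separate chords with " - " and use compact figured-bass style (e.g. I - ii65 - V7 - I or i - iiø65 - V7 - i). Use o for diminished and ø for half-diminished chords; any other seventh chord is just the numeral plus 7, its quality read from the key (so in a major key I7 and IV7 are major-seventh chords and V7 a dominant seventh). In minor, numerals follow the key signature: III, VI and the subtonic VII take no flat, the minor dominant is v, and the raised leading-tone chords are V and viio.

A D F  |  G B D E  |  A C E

iv64 - v65 - i

A-D-F has root D, degree 4 in A minor, so iv64.
G-B-D-E has root E, degree 5 in A minor, so v65.
A-C-E: minor triad on A = scale degree 1 → i.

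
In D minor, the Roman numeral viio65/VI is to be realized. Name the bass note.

The applied chord viio65/VI is rooted on A: A-C-Eb-Gb.
The figure 65 means first inversion — the third is in the bass.

C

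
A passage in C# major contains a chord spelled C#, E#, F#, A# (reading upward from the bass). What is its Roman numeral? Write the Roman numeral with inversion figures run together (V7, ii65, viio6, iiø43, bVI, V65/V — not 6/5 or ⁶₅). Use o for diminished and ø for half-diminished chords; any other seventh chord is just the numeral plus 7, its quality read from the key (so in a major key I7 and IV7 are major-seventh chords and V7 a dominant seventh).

IV43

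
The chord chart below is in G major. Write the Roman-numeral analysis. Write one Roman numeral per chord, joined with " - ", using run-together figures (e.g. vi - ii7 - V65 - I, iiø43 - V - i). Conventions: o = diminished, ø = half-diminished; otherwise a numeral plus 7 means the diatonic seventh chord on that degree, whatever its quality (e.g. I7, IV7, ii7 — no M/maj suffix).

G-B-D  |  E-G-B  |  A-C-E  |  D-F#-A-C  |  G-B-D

G-B-D: root G is the tonic; major triad there is I.
E-G-B has root E, degree 6 in G major, so vi.
A-C-E: root A is the supertonic; minor triad there is ii.
D-F#-A-C: dominant seventh chord on D = scale degree 5 → V7.
G-B-D has root G, degree 1 in G major, so I.

I - vi - ii - V7 - I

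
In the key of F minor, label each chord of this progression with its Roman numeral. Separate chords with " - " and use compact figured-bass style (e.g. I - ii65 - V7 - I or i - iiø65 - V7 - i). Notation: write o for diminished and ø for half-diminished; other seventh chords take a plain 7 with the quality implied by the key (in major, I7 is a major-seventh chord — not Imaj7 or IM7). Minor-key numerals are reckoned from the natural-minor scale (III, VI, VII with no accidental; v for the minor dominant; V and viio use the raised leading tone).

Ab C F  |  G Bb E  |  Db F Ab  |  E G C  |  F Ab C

i6 - viio6 - VI - V6 - i

Ab-C-F: minor triad on F = scale degree 1 → i6.
G-Bb-E: diminished triad on E = scale degree 7 → viio6.
Db-F-Ab: major triad on Db = scale degree 6 → VI.
E-G-C has root C, degree 5 in F minor, so V6.
F-Ab-C has root F, degree 1 in F minor, so i.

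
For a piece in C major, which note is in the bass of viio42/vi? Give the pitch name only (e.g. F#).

F

The applied chord viio42/vi is rooted on G#: G#-B-D-F.
The figure 42 means third inversion — the seventh is in the bass.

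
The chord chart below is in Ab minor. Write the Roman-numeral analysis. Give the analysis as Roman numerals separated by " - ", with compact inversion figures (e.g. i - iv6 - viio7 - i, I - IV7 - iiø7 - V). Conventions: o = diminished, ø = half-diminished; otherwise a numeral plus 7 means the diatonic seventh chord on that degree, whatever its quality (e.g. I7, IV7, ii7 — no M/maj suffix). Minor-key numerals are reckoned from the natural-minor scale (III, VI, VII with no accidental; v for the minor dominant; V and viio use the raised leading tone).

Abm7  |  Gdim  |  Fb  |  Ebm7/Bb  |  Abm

Abm7: minor seventh chord on Ab = scale degree 1 → i7.
Gdim: diminished triad on G = scale degree 7 → viio.
Fb: major triad on Fb = scale degree 6 → VI.
Ebm7/Bb: minor seventh chord on Eb = scale degree 5 → v43.
Abm: root Ab is the tonic; minor triad there is i.

i7 - viio - VI - v43 - i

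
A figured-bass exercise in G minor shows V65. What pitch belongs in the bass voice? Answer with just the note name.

V in G minor has root D; the chord is D-F#-A-C.
The figure 65 means first inversion — the third is in the bass.

F#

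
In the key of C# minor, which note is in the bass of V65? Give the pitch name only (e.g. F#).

B#

V in C# minor has root G#; the chord is G#-B#-D#-F#.
The figure 65 means first inversion — the third is in the bass.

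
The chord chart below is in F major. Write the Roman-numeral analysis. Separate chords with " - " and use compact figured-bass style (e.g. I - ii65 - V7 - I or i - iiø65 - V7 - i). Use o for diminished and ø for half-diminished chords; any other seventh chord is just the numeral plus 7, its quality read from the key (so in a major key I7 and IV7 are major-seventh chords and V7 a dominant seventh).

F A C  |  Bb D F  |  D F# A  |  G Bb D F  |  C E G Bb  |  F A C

F-A-C has root F, degree 1 in F major, so I.
Bb-D-F has root Bb, degree 4 in F major, so IV.
D-F#-A is the secondary dominant of ii (major triad on D): V/ii.
G-Bb-D-F: minor seventh chord on G = scale degree 2 → ii7.
C-E-G-Bb: root C is the dominant; dominant seventh chord there is V7.
F-A-C: major triad on F = scale degree 1 → I.

I - IV - V/ii - ii7 - V7 - I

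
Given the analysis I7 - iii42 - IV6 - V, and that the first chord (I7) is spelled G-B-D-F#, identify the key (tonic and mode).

G major

I7 is given as G-B-D-F# — a major seventh chord with root G.
If G is scale degree 1 and the mode makes that degree carry a major seventh chord, the tonic is G and the mode is major.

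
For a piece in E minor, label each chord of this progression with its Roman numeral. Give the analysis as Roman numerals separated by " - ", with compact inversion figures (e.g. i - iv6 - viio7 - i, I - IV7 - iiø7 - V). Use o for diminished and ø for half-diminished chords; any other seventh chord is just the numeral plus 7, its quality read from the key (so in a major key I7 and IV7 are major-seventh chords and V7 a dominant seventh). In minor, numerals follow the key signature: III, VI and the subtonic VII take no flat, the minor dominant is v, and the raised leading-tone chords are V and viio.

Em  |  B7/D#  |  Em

Em: minor triad on E = scale degree 1 → i.
B7/D#: root B is the dominant; dominant seventh chord there is V65.
Em has root E, degree 1 in E minor, so i.

i - V65 - i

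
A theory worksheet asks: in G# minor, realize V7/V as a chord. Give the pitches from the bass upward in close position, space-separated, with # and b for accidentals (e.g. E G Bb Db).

A# C## E# G#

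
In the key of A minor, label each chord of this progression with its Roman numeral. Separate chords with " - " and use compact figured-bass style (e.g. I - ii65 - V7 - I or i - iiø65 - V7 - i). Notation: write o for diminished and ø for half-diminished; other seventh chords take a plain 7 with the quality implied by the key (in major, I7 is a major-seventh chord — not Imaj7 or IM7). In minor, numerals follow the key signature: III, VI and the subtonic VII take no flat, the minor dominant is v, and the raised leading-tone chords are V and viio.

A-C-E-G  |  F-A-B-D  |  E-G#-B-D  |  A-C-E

A-C-E-G has root A, degree 1 in A minor, so i7.
F-A-B-D has root B, degree 2 in A minor, so iiø43.
E-G#-B-D has root E, degree 5 in A minor, so V7.
A-C-E has root A, degree 1 in A minor, so i.

i7 - iiø43 - V7 - i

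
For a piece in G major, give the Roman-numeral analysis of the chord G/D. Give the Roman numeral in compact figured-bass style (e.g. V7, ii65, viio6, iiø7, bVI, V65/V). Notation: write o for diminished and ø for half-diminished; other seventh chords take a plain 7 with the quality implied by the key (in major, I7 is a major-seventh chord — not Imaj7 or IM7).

The pitches G-B-D form a major triad rooted on G.
G is scale degree 1 in G major, and a major triad on that degree is written I.
With D in the bass the chord is in second inversion, so the figured bass is 64.

I64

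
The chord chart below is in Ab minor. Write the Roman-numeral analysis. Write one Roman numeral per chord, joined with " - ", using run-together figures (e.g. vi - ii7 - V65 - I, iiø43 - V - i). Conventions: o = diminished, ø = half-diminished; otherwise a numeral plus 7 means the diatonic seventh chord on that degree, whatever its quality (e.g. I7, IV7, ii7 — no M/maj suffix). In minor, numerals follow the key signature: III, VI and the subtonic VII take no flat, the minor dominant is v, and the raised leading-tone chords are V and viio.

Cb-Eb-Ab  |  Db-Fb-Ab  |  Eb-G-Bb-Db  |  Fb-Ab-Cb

i6 - iv - V7 - VI

Cb-Eb-Ab: minor triad on Ab = scale degree 1 → i6.
Db-Fb-Ab: minor triad on Db = scale degree 4 → iv.
Eb-G-Bb-Db: dominant seventh chord on Eb = scale degree 5 → V7.
Fb-Ab-Cb has root Fb, degree 6 in Ab minor, so VI.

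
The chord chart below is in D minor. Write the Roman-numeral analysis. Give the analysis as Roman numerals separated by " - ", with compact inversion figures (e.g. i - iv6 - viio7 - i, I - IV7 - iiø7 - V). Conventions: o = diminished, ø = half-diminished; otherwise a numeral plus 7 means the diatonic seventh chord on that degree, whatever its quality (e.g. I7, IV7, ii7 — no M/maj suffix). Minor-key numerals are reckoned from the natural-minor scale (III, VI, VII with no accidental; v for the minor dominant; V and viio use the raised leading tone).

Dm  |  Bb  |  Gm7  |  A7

Dm has root D, degree 1 in D minor, so i.
Bb has root Bb, degree 6 in D minor, so VI.
Gm7: root G is the subdominant; minor seventh chord there is iv7.
A7: root A is the dominant; dominant seventh chord there is V7.

i - VI - iv7 - V7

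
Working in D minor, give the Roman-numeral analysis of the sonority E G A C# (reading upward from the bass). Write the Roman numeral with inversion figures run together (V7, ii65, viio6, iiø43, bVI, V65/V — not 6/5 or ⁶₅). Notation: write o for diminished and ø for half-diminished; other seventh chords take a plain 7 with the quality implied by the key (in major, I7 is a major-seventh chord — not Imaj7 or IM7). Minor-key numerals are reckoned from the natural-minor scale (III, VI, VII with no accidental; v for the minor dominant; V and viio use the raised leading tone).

V43

The pitches A-C#-E-G form a dominant seventh chord rooted on A.
A is scale degree 5 in D minor, and a dominant seventh chord on that degree is written V7.
With E in the bass the chord is in second inversion, so the figured bass is 43.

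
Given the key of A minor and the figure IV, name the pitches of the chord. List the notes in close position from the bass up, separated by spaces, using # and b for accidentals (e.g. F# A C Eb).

D F# A

Scale degree 4 in A minor is D; here the chord built on it is altered to a major triad. IV is the major subdominant, borrowed from the parallel major.
So the chord is D-F#-A.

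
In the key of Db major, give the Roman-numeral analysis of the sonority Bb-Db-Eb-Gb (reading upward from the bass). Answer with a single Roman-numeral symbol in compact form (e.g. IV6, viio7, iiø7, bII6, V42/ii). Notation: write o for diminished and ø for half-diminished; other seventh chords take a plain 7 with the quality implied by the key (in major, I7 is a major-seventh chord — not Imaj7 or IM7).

ii43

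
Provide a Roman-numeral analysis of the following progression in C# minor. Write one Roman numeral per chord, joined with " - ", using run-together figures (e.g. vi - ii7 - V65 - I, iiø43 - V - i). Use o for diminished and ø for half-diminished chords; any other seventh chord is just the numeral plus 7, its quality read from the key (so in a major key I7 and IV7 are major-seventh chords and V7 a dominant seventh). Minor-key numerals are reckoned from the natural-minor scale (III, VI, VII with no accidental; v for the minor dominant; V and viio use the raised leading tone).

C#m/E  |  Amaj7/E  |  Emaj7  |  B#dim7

i6 - VI43 - III7 - viio7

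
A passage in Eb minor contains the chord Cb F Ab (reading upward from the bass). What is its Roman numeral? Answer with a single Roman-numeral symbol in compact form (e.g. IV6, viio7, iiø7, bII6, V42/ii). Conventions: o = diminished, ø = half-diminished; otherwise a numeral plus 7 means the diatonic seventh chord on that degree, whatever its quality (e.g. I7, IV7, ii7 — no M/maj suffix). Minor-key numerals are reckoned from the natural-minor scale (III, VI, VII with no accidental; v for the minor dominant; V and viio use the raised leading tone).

iio64

Stacked in thirds the chord is F-Ab-Cb: a diminished triad on F.
F is scale degree 2 in Eb minor, and a diminished triad on that degree is written iio.
With Cb in the bass the chord is in second inversion, so the figured bass is 64.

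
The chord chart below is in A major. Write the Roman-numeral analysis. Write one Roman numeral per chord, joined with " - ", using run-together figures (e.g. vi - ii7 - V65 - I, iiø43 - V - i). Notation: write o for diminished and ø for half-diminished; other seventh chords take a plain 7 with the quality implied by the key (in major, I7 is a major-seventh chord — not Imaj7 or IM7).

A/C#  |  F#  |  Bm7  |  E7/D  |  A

I6 - V/ii - ii7 - V42 - I

A/C#: root A is the tonic; major triad there is I6.
F#: chromatic; F# is V of ii, so V/ii.
Bm7: minor seventh chord on B = scale degree 2 → ii7.
E7/D: root E is the dominant; dominant seventh chord there is V42.
A: major triad on A = scale degree 1 → I.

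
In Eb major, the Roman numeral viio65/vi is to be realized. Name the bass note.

The applied chord viio65/vi is rooted on B: B-D-F-Ab.
The figure 65 means first inversion — the third is in the bass.

D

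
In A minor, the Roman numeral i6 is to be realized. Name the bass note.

C

i in A minor has root A; the chord is A-C-E.
The figure 6 means first inversion — the third is in the bass.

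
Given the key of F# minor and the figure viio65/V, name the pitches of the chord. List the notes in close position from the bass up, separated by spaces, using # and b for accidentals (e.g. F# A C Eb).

D# F# A B#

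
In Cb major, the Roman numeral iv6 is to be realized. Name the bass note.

Abb

iv in Cb major has root Fb; the chord is Fb-Abb-Cb.
The figure 6 means first inversion — the third is in the bass.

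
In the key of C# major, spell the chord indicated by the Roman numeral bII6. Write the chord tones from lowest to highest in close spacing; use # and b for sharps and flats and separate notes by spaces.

F# A D

Scale degree 2 in C# major is D#; lowering it a half step gives D. bII6 is the Neapolitan sixth — a major triad on the lowered second degree, here in its customary first inversion.
So the chord is D-F#-A.
With the 6 figure the chord is in first inversion; from the bass F# upward in close position it reads F#-A-D.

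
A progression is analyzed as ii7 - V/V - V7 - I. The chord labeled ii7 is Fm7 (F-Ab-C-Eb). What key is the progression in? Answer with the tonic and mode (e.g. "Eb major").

Eb major

The anchor chord is a minor seventh chord on F, labeled ii7.
If F is scale degree 2 and the mode makes that degree carry a minor seventh chord, the tonic is Eb and the mode is major.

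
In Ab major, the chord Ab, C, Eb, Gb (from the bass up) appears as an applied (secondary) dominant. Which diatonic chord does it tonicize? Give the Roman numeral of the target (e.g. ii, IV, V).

The chord is a dominant seventh chord on Ab.
A dominant resolves down a perfect fifth: Ab → Db. In Ab major, Db is scale degree 4, i.e. IV.

IV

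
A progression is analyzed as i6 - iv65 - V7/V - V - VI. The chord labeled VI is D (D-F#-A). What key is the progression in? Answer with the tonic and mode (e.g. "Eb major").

The chord D is a major triad rooted on D; its label is VI.
If D is scale degree 6 and the mode makes that degree carry a major triad, the tonic is F# and the mode is minor.

F# minor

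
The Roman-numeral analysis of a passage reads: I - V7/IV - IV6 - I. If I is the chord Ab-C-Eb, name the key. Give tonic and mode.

Ab major

The anchor chord is a major triad on Ab, labeled I.
If Ab is scale degree 1 and the mode makes that degree carry a major triad, the tonic is Ab and the mode is major.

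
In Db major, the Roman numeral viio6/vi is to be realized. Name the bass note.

The applied chord viio6/vi is rooted on A: A-C-Eb.
The figure 6 means first inversion — the third is in the bass.

C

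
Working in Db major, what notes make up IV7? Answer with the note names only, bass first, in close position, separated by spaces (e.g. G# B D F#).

Gb Bb Db F

In Db major, the fourth degree is Gb, and the diatonic chord built there is a major seventh chord.
That chord is spelled Gb-Bb-Db-F.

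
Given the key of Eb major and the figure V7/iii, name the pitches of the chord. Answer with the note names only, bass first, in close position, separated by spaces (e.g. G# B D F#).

The slash means an applied dominant: we want the dominant of iii. In Eb major, iii is G minor, and its dominant is built on D.
Building a dominant seventh chord on D gives D-F#-A-C.

D F# A C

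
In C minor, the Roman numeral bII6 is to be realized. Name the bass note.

F

bII in C minor has root Db; the chord is Db-F-Ab.
The figure 6 means first inversion — the third is in the bass.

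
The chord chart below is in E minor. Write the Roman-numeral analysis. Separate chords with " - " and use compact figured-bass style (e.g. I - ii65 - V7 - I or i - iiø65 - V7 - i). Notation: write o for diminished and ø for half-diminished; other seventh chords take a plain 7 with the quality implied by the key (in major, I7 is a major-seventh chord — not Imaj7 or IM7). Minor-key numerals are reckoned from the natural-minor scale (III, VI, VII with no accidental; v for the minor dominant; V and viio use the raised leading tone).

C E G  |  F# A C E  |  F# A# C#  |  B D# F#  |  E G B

VI - iiø7 - V/V - V - i

C-E-G has root C, degree 6 in E minor, so VI.
F#-A-C-E: root F# is the supertonic; half-diminished seventh chord there is iiø7.
F#-A#-C#: chromatic; F# is V of V, so V/V.
B-D#-F# has root B, degree 5 in E minor, so V.
E-G-B: minor triad on E = scale degree 1 → i.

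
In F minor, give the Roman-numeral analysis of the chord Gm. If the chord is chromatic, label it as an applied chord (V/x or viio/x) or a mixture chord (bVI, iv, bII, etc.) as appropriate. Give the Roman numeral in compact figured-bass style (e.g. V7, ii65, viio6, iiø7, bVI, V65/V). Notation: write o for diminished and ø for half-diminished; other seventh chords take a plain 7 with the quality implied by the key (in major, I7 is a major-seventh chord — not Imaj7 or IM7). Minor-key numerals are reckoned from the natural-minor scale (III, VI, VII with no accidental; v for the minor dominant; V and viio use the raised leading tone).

ii

Stacked in thirds the chord is G-Bb-D: a minor triad on G.
G is the second degree of F minor. This is the minor supertonic, borrowed from the parallel major (the Dorian ii).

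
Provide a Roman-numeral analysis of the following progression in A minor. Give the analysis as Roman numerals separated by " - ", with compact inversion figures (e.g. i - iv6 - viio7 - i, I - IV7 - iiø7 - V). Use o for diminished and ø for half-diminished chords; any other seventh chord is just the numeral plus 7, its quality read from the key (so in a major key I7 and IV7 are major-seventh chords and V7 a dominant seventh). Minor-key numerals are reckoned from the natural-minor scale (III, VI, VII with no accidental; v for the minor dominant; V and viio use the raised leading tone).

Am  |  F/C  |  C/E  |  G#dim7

Am: minor triad on A = scale degree 1 → i.
F/C: root F is the submediant; major triad there is VI64.
C/E has root C, degree 3 in A minor, so III6.
G#dim7: root G# is the leading tone; fully diminished seventh chord there is viio7.

i - VI64 - III6 - viio7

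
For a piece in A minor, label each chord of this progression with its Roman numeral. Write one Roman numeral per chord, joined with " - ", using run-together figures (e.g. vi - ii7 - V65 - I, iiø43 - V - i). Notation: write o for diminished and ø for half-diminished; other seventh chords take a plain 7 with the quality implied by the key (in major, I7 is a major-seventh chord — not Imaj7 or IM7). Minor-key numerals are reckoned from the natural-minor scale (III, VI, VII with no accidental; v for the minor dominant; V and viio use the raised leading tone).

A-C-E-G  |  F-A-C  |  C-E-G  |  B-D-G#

i7 - VI - III - viio6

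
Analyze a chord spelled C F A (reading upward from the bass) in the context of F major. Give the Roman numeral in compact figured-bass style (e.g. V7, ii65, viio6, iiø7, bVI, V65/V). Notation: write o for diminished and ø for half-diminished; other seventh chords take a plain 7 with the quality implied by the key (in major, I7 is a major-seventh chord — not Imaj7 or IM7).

I64

The pitches F-A-C form a major triad rooted on F.
F is scale degree 1 in F major, and a major triad on that degree is written I.
With C in the bass the chord is in second inversion, so the figured bass is 64.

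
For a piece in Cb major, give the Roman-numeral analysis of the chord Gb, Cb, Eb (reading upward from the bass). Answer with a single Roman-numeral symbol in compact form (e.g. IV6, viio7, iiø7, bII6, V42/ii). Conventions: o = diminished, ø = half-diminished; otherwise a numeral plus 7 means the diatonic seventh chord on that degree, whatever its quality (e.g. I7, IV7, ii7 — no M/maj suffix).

The pitches Cb-Eb-Gb form a major triad rooted on Cb.
Cb is scale degree 1 in Cb major, and a major triad on that degree is written I.
With Gb in the bass the chord is in second inversion, so the figured bass is 64.

I64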